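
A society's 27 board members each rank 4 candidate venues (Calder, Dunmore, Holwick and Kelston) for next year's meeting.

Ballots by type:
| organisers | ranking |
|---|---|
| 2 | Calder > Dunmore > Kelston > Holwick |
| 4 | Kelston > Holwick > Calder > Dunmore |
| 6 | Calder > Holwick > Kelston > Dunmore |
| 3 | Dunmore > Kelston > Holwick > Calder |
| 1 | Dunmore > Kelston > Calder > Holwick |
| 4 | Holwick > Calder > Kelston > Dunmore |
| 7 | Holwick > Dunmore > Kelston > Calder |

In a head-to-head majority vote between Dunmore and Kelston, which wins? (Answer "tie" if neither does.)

Ballots ranking Dunmore above Kelston: 2 + 3 + 1 + 7 = 13.
Ballots ranking Kelston above Dunmore: 27 − 13 = 14.
Kelston wins the head-to-head 14–13.

Kelston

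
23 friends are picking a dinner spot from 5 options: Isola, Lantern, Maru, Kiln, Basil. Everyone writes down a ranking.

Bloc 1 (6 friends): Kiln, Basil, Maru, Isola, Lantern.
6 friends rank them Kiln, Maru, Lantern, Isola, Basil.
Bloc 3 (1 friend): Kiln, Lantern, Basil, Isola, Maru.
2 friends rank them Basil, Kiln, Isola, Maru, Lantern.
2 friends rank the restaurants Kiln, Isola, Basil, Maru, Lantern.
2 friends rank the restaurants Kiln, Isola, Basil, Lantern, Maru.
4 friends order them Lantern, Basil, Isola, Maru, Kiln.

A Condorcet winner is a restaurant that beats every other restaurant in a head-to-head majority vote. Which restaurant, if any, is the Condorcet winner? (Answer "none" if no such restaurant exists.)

Kiln

Pairwise majorities:
Isola vs Lantern: 6+2+2+2 = 12 for Isola, 11 for Lantern — Isola by 12–11.
Isola vs Maru: Isola is ranked higher on 1+2+2+2+4 = 11 ballots, Maru on 12. Maru wins 12–11.
Isola vs Kiln: Isola preferred on 4 ballots; Kiln wins 19–4.
Isola vs Basil: 10 to 13, Basil.
Lantern vs Maru: Lantern is ranked higher on 1+2+4 = 7 ballots, Maru on 16. Maru wins 16–7.
Lantern vs Kiln: Lantern is ranked higher on 4 ballots, Kiln on 19. Kiln wins 19–4.
Lantern vs Basil: 6+1+4 = 11 for Lantern, 12 for Basil — Basil by 12–11.
Maru vs Kiln: Maru preferred on 4 ballots; Kiln wins 19–4.
Maru vs Basil: 6 to 17, Basil.
Kiln vs Basil: Kiln is ranked higher on 6+6+1+2+2 = 17 ballots, Basil on 6. Kiln wins 17–6.
Kiln wins every pairwise contest, so Kiln is the Condorcet winner.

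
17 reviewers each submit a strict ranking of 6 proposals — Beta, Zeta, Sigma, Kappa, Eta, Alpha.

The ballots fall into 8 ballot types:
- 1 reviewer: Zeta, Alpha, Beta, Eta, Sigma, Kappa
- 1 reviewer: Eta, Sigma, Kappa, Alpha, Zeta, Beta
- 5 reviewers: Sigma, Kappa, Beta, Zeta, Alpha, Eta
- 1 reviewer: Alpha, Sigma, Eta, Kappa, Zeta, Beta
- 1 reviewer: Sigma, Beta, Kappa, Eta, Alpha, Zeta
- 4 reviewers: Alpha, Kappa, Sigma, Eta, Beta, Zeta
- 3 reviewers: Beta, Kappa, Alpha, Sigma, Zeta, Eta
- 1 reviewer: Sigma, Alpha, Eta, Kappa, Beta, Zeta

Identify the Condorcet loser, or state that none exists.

Eta

Pairwise majorities:
Beta vs Zeta: Beta wins 14–3.
Beta vs Sigma: Beta is ranked higher on 1+3 = 4 ballots, Sigma on 13. Sigma wins 13–4.
Beta vs Kappa: Kappa wins 12–5.
Beta vs Eta: Beta preferred on 1+5+1+3 = 10 ballots; Beta wins 10–7.
Beta vs Alpha: 5+1+3 = 9 for Beta, 8 for Alpha — Beta by 9–8.
Zeta–Sigma: Sigma 16–1.
Zeta–Kappa: Kappa 16–1.
Zeta–Eta: Zeta 9–8.
Zeta vs Alpha: 1+5 = 6 for Zeta, 11 for Alpha — Alpha by 11–6.
Sigma vs Kappa: Sigma wins 10–7.
Sigma–Eta: Sigma 15–2.
Sigma vs Alpha: 1+5+1+1 = 8 for Sigma, 9 for Alpha — Alpha by 9–8.
Kappa vs Eta: Kappa is ranked higher on 5+1+4+3 = 13 ballots, Eta on 4. Kappa wins 13–4.
Kappa vs Alpha: Kappa is ranked higher on 1+5+1+3 = 10 ballots, Alpha on 7. Kappa wins 10–7.
Eta–Alpha: Alpha 15–2.
Only Eta has no wins; Eta is the Condorcet loser.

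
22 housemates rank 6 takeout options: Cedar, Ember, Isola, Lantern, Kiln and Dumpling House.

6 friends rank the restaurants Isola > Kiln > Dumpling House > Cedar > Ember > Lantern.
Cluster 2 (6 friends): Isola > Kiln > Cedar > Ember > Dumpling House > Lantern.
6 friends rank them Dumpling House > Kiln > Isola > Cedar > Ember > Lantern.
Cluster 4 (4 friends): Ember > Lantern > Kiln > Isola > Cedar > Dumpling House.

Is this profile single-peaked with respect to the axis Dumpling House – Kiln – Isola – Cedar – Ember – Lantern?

Axis positions: Dumpling House=1, Kiln=2, Isola=3, Cedar=4, Ember=5, Lantern=6.
Cluster 1 (peak Isola at position 3): ranking walks positions 3-2-1-4-5-6, expanding outward from the peak — single-peaked.
Cluster 2 (peak Isola at position 3): ranking walks positions 3-2-4-5-1-6, expanding outward from the peak — single-peaked.
Cluster 3 (peak Dumpling House at position 1): ranking walks positions 1-2-3-4-5-6, expanding outward from the peak — single-peaked.
Cluster 4: ranking walks positions 5-6-2-3-4-1; Kiln is ranked above Cedar even though Cedar lies between Kiln and the peak Ember on the axis — preferences dip and rise again. Not single-peaked.
Cluster 4 violates single-peakedness, so the profile is not single-peaked on this axis.

no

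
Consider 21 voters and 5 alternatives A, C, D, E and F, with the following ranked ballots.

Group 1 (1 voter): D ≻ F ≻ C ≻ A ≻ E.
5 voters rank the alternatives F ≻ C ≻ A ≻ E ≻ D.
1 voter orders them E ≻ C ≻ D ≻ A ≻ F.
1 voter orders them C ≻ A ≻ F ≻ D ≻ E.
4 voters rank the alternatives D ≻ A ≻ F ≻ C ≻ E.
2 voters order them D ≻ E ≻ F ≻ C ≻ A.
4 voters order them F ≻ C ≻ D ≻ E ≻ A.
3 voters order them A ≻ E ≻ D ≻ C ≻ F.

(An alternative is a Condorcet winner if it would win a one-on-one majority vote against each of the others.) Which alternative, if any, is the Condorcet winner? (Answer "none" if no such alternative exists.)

none

Head-to-head results (21 voters):
A vs C: A preferred on 4+3 = 7 ballots; C wins 14–7.
A vs D: 9 to 12, D.
A vs E: A is ranked higher on 1+5+1+4+3 = 14 ballots, E on 7. A wins 14–7.
A vs F: A preferred on 1+1+4+3 = 9 ballots; F wins 12–9.
C vs D: 11 to 10, C.
C vs E: C preferred on 1+5+1+4+4 = 15 ballots; C wins 15–6.
C vs F: 1+1+3 = 5 for C, 16 for F — F by 16–5.
D vs E: 1+1+4+2+4 = 12 for D, 9 for E — D by 12–9.
D vs F: D is ranked higher on 1+1+4+2+3 = 11 ballots, F on 10. D wins 11–10.
E vs F: E is ranked higher on 1+2+3 = 6 ballots, F on 15. F wins 15–6.
Each alternative drops at least one matchup (A loses to C; C loses to F; D loses to C; E loses to A; F loses to D); the cycle C beats D beats F beats C rules out a Condorcet winner.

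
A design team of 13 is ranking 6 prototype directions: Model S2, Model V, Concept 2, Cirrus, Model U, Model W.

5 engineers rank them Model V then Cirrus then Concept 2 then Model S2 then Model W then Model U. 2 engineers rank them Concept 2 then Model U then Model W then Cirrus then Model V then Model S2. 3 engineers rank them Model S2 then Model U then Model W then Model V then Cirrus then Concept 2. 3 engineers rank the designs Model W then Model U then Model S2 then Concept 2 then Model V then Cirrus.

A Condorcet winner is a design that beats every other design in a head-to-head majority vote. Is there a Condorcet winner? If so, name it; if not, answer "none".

Pairwise majorities:
Model S2 vs Model V: 3+3 = 6 for Model S2, 7 for Model V — Model V by 7–6.
Model S2 vs Concept 2: Concept 2, 7–6.
Model S2 vs Cirrus: Cirrus, 7–6.
Model S2 vs Model U: Model S2 preferred on 5+3 = 8 ballots; Model S2 wins 8–5.
Model S2–Model W: Model S2 8–5.
Model V–Concept 2: Model V 8–5.
Model V vs Cirrus: Model V wins 11–2.
Model V vs Model U: 5 for Model V, 8 for Model U — Model U by 8–5.
Model V vs Model W: Model V is ranked higher on 5 ballots, Model W on 8. Model W wins 8–5.
Concept 2 vs Cirrus: 2+3 = 5 for Concept 2, 8 for Cirrus — Cirrus by 8–5.
Concept 2 vs Model U: Concept 2 preferred on 5+2 = 7 ballots; Concept 2 wins 7–6.
Concept 2 vs Model W: Concept 2, 7–6.
Cirrus vs Model U: 5 for Cirrus, 8 for Model U — Model U by 8–5.
Cirrus–Model W: Model W 8–5.
Model U vs Model W: Model W wins 8–5.
Every design loses at least once (Model S2 loses to Model V; Model V loses to Model U; Concept 2 loses to Model V; Cirrus loses to Model V; Model U loses to Model S2; Model W loses to Model S2). The majority relation contains the cycle Model S2 beats Model U beats Model V beats Model S2, so there is no Condorcet winner.

none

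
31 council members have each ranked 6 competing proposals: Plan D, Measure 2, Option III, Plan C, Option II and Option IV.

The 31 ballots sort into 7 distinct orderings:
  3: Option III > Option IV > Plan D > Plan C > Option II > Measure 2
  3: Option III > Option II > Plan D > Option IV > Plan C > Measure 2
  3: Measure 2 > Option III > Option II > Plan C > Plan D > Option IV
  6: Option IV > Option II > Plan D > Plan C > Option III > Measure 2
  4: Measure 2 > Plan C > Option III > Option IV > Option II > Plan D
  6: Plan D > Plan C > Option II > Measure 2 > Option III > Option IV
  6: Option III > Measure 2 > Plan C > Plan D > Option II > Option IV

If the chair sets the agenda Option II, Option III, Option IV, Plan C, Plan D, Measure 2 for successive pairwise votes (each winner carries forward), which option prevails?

Round 1: Option II vs Option III — 12–19, Option III advances.
Round 2: Option III vs Option IV — 25–6, Option III advances.
Round 3: Option III vs Plan C — 15–16, Plan C advances.
Round 4: Plan C vs Plan D — 13–18, Plan D advances.
Round 5: Plan D vs Measure 2 — 18–13, Plan D advances.
Plan D survives the agenda.

Plan D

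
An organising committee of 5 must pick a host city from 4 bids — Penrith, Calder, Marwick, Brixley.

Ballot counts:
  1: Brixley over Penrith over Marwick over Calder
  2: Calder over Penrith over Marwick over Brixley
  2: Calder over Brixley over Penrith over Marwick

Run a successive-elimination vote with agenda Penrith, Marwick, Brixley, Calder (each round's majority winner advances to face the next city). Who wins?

Calder

Round 1: Penrith vs Marwick — 5–0, Penrith advances.
Round 2: Penrith vs Brixley — 2–3, Brixley advances.
Round 3: Brixley vs Calder — 1–4, Calder advances.
The agenda winner is Calder.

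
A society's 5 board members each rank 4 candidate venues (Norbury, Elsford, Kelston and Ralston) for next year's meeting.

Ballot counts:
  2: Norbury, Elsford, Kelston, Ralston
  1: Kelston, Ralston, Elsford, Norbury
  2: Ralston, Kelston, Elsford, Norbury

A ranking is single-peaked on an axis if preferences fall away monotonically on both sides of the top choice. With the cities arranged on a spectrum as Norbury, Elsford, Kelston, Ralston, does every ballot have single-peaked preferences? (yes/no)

yes

Axis positions: Norbury=1, Elsford=2, Kelston=3, Ralston=4.
Bloc 1 (peak Norbury at position 1): ranking walks positions 1-2-3-4, expanding outward from the peak — single-peaked.
Bloc 2 (peak Kelston at position 3): ranking walks positions 3-4-2-1, expanding outward from the peak — single-peaked.
Bloc 3 (peak Ralston at position 4): ranking walks positions 4-3-2-1, expanding outward from the peak — single-peaked.
Every ranking is single-peaked on this axis.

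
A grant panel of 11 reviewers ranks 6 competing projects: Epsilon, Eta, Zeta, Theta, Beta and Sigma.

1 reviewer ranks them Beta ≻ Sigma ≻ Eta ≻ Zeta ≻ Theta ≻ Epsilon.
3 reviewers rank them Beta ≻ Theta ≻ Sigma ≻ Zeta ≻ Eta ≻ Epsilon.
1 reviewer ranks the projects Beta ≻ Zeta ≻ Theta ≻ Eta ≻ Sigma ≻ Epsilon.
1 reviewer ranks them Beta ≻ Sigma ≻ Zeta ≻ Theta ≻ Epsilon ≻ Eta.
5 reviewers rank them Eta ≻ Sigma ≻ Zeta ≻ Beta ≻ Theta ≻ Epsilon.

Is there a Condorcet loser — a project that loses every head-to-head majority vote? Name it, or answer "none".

Pairwise majorities:
Epsilon vs Eta: Epsilon is ranked higher on 1 ballot, Eta on 10. Eta wins 10–1.
Epsilon vs Zeta: Epsilon is ranked higher on 0 ballots, Zeta on 11. Zeta wins 11–0.
Epsilon vs Theta: 0 for Epsilon, 11 for Theta — Theta by 11–0.
Epsilon vs Beta: Epsilon is ranked higher on 0 ballots, Beta on 11. Beta wins 11–0.
Epsilon vs Sigma: Epsilon preferred on 0 ballots; Sigma wins 11–0.
Eta vs Zeta: Eta wins 6–5.
Eta vs Theta: Eta, 6–5.
Eta vs Beta: 5 to 6, Beta.
Eta vs Sigma: Eta wins 6–5.
Zeta vs Theta: Zeta wins 8–3.
Zeta vs Beta: Beta wins 6–5.
Zeta vs Sigma: Sigma, 10–1.
Theta vs Beta: Theta is ranked higher on 0 ballots, Beta on 11. Beta wins 11–0.
Theta–Sigma: Sigma 7–4.
Beta vs Sigma: Beta wins 6–5.
Epsilon loses to every other project — it is the Condorcet loser.

Epsilon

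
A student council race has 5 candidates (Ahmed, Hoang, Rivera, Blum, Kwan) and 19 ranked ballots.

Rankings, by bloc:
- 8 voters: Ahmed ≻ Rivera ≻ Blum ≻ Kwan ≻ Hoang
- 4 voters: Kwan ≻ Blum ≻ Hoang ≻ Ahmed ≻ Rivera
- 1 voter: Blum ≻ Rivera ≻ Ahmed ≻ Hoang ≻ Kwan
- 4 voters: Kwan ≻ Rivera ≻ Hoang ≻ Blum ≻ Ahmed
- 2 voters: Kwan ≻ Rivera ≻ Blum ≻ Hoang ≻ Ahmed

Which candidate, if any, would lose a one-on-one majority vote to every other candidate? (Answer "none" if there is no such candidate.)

Pairwise majorities:
Ahmed vs Hoang: Ahmed preferred on 8+1 = 9 ballots; Hoang wins 10–9.
Ahmed vs Rivera: Ahmed preferred on 8+4 = 12 ballots; Ahmed wins 12–7.
Ahmed vs Blum: Ahmed is ranked higher on 8 ballots, Blum on 11. Blum wins 11–8.
Ahmed vs Kwan: Ahmed is ranked higher on 8+1 = 9 ballots, Kwan on 10. Kwan wins 10–9.
Hoang vs Rivera: Rivera, 15–4.
Hoang–Blum: Blum 15–4.
Hoang vs Kwan: Hoang preferred on 1 ballot; Kwan wins 18–1.
Rivera vs Blum: Rivera, 14–5.
Rivera vs Kwan: Rivera preferred on 8+1 = 9 ballots; Kwan wins 10–9.
Blum–Kwan: Kwan 10–9.
Every candidate wins at least one matchup (Ahmed beats Rivera; Hoang beats Ahmed; Rivera beats Hoang; Blum beats Ahmed; Kwan beats Ahmed), so there is no Condorcet loser.

none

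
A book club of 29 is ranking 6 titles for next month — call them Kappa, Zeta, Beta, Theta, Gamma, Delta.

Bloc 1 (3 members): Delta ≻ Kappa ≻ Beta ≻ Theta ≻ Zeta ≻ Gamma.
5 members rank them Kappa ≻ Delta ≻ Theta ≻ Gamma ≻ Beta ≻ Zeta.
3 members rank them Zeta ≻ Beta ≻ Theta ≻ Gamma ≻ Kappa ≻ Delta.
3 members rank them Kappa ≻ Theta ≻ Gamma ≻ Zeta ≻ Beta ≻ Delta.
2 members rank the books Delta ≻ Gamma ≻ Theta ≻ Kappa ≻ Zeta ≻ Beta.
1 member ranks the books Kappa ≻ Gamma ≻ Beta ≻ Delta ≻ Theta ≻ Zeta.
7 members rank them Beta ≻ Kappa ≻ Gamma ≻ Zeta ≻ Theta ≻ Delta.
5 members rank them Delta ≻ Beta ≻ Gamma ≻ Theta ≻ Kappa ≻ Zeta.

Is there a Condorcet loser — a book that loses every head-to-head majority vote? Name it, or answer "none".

Pairwise majorities:
Kappa vs Zeta: Kappa wins 26–3.
Kappa vs Beta: 14 to 15, Beta.
Kappa–Theta: Kappa 19–10.
Kappa–Gamma: Kappa 19–10.
Kappa vs Delta: Kappa wins 19–10.
Zeta vs Beta: Beta wins 21–8.
Zeta vs Theta: 10 to 19, Theta.
Zeta vs Gamma: Zeta preferred on 3+3 = 6 ballots; Gamma wins 23–6.
Zeta–Delta: Delta 16–13.
Beta–Theta: Beta 19–10.
Beta vs Gamma: Beta wins 18–11.
Beta vs Delta: 3+3+1+7 = 14 for Beta, 15 for Delta — Delta by 15–14.
Theta vs Gamma: Theta preferred on 3+5+3+3 = 14 ballots; Gamma wins 15–14.
Theta vs Delta: Theta preferred on 3+3+7 = 13 ballots; Delta wins 16–13.
Gamma vs Delta: 14 to 15, Delta.
Zeta loses to every other book — it is the Condorcet loser.

Zeta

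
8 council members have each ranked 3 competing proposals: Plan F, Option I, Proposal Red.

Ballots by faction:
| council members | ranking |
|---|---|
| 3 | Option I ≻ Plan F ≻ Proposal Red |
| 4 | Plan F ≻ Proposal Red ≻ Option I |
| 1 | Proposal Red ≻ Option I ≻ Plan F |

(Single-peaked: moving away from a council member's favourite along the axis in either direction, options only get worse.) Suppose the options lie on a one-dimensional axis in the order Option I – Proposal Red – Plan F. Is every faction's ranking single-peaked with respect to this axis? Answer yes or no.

Axis positions: Option I=1, Proposal Red=2, Plan F=3.
Faction 1: ranking walks positions 1-3-2; Plan F is ranked above Proposal Red even though Proposal Red lies between Plan F and the peak Option I on the axis — preferences dip and rise again. Not single-peaked.
Faction 2 (peak Plan F at position 3): ranking walks positions 3-2-1, expanding outward from the peak — single-peaked.
Faction 3 (peak Proposal Red at position 2): ranking walks positions 2-1-3, expanding outward from the peak — single-peaked.
Faction 1 violates single-peakedness, so the profile is not single-peaked on this axis.

no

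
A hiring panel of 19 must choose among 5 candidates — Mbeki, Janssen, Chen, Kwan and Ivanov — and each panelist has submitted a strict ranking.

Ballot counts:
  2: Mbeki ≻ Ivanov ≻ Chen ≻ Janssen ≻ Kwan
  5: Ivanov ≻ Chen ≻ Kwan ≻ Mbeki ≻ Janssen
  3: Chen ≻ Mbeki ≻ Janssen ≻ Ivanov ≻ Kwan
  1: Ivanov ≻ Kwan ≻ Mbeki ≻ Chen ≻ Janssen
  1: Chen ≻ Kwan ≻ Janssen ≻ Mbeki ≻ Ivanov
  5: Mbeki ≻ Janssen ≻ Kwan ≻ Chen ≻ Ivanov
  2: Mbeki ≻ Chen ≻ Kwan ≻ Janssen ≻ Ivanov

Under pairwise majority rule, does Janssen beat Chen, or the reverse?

Ballots ranking Janssen above Chen: 5.
Ballots ranking Chen above Janssen: 19 − 5 = 14.
Chen wins the head-to-head 14–5.

Chen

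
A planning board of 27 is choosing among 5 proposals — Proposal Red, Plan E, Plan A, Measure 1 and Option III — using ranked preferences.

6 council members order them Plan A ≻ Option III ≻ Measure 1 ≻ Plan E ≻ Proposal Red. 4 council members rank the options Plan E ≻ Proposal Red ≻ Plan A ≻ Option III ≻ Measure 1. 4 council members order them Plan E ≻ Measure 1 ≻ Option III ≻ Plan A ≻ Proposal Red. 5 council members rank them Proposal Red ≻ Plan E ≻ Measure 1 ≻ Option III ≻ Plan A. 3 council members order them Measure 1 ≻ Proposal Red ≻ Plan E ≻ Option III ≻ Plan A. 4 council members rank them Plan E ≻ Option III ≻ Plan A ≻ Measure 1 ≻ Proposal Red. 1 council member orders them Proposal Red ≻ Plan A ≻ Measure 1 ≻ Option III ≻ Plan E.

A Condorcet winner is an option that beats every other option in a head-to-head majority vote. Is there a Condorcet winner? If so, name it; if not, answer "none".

Plan E

Check each pair by majority over 27 ballots:
Proposal Red vs Plan E: Plan E wins 18–9.
Proposal Red vs Plan A: Plan A wins 14–13.
Proposal Red vs Measure 1: Measure 1, 17–10.
Proposal Red vs Option III: Option III wins 14–13.
Plan E vs Plan A: Plan E wins 20–7.
Plan E–Measure 1: Plan E 17–10.
Plan E vs Option III: Plan E, 20–7.
Plan A vs Measure 1: Plan A wins 15–12.
Plan A–Option III: Option III 16–11.
Measure 1–Option III: Option III 14–13.
Plan E wins every pairwise contest, so Plan E is the Condorcet winner.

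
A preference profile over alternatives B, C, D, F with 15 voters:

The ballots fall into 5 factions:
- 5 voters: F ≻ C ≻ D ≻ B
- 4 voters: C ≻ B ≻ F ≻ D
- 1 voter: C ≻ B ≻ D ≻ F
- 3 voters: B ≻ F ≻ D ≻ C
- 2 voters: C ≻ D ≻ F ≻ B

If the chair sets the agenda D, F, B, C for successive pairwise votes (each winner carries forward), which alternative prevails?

C

Round 1: D vs F — 3–12, F advances.
Round 2: F vs B — 7–8, B advances.
Round 3: B vs C — 3–12, C advances.
C survives the agenda.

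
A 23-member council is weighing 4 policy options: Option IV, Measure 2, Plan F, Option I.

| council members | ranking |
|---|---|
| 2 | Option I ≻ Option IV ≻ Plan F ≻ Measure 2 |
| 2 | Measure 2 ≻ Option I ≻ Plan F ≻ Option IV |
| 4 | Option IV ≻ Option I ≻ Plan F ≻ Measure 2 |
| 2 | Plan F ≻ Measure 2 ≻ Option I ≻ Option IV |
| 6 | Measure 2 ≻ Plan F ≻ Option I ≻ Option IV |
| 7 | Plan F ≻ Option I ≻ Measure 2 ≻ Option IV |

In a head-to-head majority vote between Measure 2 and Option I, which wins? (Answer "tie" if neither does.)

Option I

Ballots ranking Measure 2 above Option I: 2 + 2 + 6 = 10.
Ballots ranking Option I above Measure 2: 23 − 10 = 13.
Option I wins the head-to-head 13–10.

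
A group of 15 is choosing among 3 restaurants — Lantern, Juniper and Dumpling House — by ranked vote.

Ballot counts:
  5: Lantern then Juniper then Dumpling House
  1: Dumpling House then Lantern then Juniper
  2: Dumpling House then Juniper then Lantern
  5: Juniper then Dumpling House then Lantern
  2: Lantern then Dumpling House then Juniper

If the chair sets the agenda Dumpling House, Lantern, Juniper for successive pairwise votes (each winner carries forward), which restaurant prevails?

Juniper

Round 1: Dumpling House vs Lantern — 8–7, Dumpling House advances.
Round 2: Dumpling House vs Juniper — 5–10, Juniper advances.
The agenda winner is Juniper.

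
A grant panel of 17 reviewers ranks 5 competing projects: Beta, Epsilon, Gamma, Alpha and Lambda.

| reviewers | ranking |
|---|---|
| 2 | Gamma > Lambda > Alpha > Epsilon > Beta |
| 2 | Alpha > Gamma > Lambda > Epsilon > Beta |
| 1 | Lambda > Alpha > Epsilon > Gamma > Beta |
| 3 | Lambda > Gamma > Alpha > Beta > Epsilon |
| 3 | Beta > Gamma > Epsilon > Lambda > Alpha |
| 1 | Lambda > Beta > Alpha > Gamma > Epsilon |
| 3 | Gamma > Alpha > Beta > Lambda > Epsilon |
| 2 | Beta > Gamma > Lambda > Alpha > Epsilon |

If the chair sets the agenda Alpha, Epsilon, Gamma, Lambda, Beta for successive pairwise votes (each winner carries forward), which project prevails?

Gamma

Round 1: Alpha vs Epsilon — 14–3, Alpha advances.
Round 2: Alpha vs Gamma — 4–13, Gamma advances.
Round 3: Gamma vs Lambda — 12–5, Gamma advances.
Round 4: Gamma vs Beta — 11–6, Gamma advances.
The agenda winner is Gamma.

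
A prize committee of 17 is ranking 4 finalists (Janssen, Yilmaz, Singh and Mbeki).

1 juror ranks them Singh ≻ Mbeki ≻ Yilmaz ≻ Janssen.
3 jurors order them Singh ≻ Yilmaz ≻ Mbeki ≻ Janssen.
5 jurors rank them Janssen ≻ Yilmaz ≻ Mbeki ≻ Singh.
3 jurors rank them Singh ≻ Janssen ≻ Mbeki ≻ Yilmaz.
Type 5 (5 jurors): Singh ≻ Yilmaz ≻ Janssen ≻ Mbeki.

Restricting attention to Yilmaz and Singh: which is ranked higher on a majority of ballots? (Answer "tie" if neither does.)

Singh

Ballots ranking Yilmaz above Singh: 5.
Ballots ranking Singh above Yilmaz: 17 − 5 = 12.
Singh wins the head-to-head 12–5.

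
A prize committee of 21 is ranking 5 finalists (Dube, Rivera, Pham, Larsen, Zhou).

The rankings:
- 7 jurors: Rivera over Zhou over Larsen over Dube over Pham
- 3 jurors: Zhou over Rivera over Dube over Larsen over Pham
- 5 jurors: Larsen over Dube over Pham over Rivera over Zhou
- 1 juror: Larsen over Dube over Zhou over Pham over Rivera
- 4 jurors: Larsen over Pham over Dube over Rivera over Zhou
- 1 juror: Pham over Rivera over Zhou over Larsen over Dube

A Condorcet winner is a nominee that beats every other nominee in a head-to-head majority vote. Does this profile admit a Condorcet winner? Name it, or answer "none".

none

Pairwise majorities:
Dube–Rivera: Rivera 11–10.
Dube–Pham: Dube 16–5.
Dube vs Larsen: Larsen wins 18–3.
Dube vs Zhou: Zhou, 11–10.
Rivera vs Pham: Pham wins 11–10.
Rivera–Larsen: Rivera 11–10.
Rivera vs Zhou: Rivera, 17–4.
Pham–Larsen: Larsen 20–1.
Pham–Zhou: Zhou 11–10.
Larsen vs Zhou: Zhou, 11–10.
Every nominee loses at least once (Dube loses to Rivera; Rivera loses to Pham; Pham loses to Dube; Larsen loses to Rivera; Zhou loses to Rivera). The majority relation contains the cycle Dube beats Pham beats Rivera beats Dube, so there is no Condorcet winner.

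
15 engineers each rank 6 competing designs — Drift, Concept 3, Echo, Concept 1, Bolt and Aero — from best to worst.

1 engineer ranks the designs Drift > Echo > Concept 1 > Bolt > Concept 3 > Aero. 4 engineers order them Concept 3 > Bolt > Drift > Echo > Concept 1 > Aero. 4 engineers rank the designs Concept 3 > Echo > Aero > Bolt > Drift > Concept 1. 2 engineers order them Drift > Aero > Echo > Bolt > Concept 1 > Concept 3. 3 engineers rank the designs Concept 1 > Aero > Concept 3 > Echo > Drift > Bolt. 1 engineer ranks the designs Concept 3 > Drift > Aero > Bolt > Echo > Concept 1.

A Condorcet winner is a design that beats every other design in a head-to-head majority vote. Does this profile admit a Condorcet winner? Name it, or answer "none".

Check each pair by majority over 15 ballots:
Drift vs Concept 3: Drift is ranked higher on 1+2 = 3 ballots, Concept 3 on 12. Concept 3 wins 12–3.
Drift vs Echo: 8 to 7, Drift.
Drift vs Concept 1: Drift preferred on 1+4+4+2+1 = 12 ballots; Drift wins 12–3.
Drift vs Bolt: 7 to 8, Bolt.
Drift vs Aero: Drift preferred on 1+4+2+1 = 8 ballots; Drift wins 8–7.
Concept 3 vs Echo: 12 to 3, Concept 3.
Concept 3 vs Concept 1: Concept 3 is ranked higher on 4+4+1 = 9 ballots, Concept 1 on 6. Concept 3 wins 9–6.
Concept 3 vs Bolt: Concept 3 is ranked higher on 4+4+3+1 = 12 ballots, Bolt on 3. Concept 3 wins 12–3.
Concept 3 vs Aero: 1+4+4+1 = 10 for Concept 3, 5 for Aero — Concept 3 by 10–5.
Echo vs Concept 1: 12 to 3, Echo.
Echo vs Bolt: Echo preferred on 1+4+2+3 = 10 ballots; Echo wins 10–5.
Echo vs Aero: Echo is ranked higher on 1+4+4 = 9 ballots, Aero on 6. Echo wins 9–6.
Concept 1 vs Bolt: 4 to 11, Bolt.
Concept 1 vs Aero: 1+4+3 = 8 for Concept 1, 7 for Aero — Concept 1 by 8–7.
Bolt vs Aero: 5 to 10, Aero.
Concept 3 defeats every rival head-to-head and is the Condorcet winner.

Concept 3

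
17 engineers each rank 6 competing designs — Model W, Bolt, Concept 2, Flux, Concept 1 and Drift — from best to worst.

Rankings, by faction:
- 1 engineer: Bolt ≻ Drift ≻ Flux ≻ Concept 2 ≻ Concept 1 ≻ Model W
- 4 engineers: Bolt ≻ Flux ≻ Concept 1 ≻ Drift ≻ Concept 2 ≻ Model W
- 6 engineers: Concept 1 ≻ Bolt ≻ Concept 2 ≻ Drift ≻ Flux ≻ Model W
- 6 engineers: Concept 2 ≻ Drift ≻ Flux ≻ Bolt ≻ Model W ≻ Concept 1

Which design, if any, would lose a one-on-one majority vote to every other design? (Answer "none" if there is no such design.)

Head-to-head results (17 engineers):
Model W vs Bolt: Bolt, 17–0.
Model W vs Concept 2: Model W preferred on 0 ballots; Concept 2 wins 17–0.
Model W vs Flux: Model W is ranked higher on 0 ballots, Flux on 17. Flux wins 17–0.
Model W–Concept 1: Concept 1 11–6.
Model W vs Drift: Drift, 17–0.
Bolt vs Concept 2: Bolt is ranked higher on 1+4+6 = 11 ballots, Concept 2 on 6. Bolt wins 11–6.
Bolt–Flux: Bolt 11–6.
Bolt vs Concept 1: Bolt is ranked higher on 1+4+6 = 11 ballots, Concept 1 on 6. Bolt wins 11–6.
Bolt–Drift: Bolt 11–6.
Concept 2 vs Flux: Concept 2 wins 12–5.
Concept 2 vs Concept 1: Concept 2 is ranked higher on 1+6 = 7 ballots, Concept 1 on 10. Concept 1 wins 10–7.
Concept 2 vs Drift: Concept 2, 12–5.
Flux vs Concept 1: Flux wins 11–6.
Flux vs Drift: 4 for Flux, 13 for Drift — Drift by 13–4.
Concept 1 vs Drift: Concept 1, 10–7.
Only Model W has no wins; Model W is the Condorcet loser.

Model W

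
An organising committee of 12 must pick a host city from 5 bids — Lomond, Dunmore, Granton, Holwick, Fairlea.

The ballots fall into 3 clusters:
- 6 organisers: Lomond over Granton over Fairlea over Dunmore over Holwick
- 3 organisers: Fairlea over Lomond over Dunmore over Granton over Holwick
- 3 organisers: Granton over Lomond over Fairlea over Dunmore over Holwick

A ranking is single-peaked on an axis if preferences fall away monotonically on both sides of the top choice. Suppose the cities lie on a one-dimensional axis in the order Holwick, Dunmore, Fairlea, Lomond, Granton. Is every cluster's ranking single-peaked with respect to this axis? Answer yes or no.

Axis positions: Holwick=1, Dunmore=2, Fairlea=3, Lomond=4, Granton=5.
Cluster 1 (peak Lomond at position 4): ranking walks positions 4-5-3-2-1, expanding outward from the peak — single-peaked.
Cluster 2 (peak Fairlea at position 3): ranking walks positions 3-4-2-5-1, expanding outward from the peak — single-peaked.
Cluster 3 (peak Granton at position 5): ranking walks positions 5-4-3-2-1, expanding outward from the peak — single-peaked.
Every ranking is single-peaked on this axis.

yes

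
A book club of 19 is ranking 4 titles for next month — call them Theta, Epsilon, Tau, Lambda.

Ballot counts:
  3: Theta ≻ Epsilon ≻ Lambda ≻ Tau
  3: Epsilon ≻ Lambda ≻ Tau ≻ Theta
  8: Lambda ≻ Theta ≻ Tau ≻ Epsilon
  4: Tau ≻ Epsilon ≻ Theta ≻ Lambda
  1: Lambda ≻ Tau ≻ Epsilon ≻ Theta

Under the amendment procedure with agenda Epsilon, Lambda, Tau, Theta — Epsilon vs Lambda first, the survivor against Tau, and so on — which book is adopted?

Theta

Round 1: Epsilon vs Lambda — 10–9, Epsilon advances.
Round 2: Epsilon vs Tau — 6–13, Tau advances.
Round 3: Tau vs Theta — 8–11, Theta advances.
Theta survives the agenda.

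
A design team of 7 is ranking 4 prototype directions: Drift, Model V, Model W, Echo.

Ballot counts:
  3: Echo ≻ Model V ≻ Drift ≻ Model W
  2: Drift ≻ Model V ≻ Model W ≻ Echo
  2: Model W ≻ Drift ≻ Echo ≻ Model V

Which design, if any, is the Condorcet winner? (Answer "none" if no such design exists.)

Head-to-head results (7 engineers):
Drift vs Model V: 2+2 = 4 for Drift, 3 for Model V — Drift by 4–3.
Drift vs Model W: Drift preferred on 3+2 = 5 ballots; Drift wins 5–2.
Drift vs Echo: Drift preferred on 2+2 = 4 ballots; Drift wins 4–3.
Model V vs Model W: 5 to 2, Model V.
Model V vs Echo: Model V is ranked higher on 2 ballots, Echo on 5. Echo wins 5–2.
Model W vs Echo: Model W is ranked higher on 2+2 = 4 ballots, Echo on 3. Model W wins 4–3.
Only Drift has no losses; Drift is the Condorcet winner.

Drift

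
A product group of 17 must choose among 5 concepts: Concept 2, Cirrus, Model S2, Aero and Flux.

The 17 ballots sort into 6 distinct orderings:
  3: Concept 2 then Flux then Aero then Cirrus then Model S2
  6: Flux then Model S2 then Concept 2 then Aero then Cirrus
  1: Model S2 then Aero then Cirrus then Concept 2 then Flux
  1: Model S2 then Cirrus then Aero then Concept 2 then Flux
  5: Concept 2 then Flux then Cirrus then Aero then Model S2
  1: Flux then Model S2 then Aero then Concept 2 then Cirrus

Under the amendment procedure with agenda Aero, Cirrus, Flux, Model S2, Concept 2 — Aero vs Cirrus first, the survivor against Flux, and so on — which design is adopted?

Round 1: Aero vs Cirrus — 11–6, Aero advances.
Round 2: Aero vs Flux — 2–15, Flux advances.
Round 3: Flux vs Model S2 — 15–2, Flux advances.
Round 4: Flux vs Concept 2 — 7–10, Concept 2 advances.
The agenda winner is Concept 2.

Concept 2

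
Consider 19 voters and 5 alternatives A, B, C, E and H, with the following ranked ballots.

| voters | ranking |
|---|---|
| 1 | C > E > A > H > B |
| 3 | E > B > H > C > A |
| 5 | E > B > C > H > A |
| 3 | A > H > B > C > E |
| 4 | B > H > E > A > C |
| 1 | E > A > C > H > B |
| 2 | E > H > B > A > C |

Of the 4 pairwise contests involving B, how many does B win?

B against each rival (19 voters):
B vs A: B is ranked higher on 3+5+4+2 = 14 ballots, A on 5. B wins 14–5.
B vs C: 17 to 2, B.
B vs E: E wins 12–7.
B vs H: B, 12–7.
B beats A, C, H; loses to E — 3 pairwise wins.

3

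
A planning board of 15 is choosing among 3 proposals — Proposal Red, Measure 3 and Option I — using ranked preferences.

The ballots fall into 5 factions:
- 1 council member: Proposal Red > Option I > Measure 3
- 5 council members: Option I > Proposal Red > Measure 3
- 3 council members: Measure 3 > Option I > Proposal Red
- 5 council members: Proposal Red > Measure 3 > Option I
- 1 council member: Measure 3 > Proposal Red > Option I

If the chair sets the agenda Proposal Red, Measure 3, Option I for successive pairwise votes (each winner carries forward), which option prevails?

Round 1: Proposal Red vs Measure 3 — 11–4, Proposal Red advances.
Round 2: Proposal Red vs Option I — 7–8, Option I advances.
Option I survives the agenda.

Option I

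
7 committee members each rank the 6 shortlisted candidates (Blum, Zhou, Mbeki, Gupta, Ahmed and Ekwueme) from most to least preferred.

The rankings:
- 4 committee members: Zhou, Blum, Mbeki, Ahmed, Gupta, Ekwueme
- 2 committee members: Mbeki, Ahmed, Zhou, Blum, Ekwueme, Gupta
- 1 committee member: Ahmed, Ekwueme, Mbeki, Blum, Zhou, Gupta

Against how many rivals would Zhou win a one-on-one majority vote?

5

Zhou against each rival (7 committee members):
Zhou vs Blum: 4+2 = 6 for Zhou, 1 for Blum — Zhou by 6–1.
Zhou vs Mbeki: Zhou preferred on 4 ballots; Zhou wins 4–3.
Zhou–Gupta: Zhou 7–0.
Zhou vs Ahmed: 4 for Zhou, 3 for Ahmed — Zhou by 4–3.
Zhou vs Ekwueme: Zhou, 6–1.
Zhou beats Blum, Mbeki, Gupta, Ahmed, Ekwueme — 5 pairwise wins.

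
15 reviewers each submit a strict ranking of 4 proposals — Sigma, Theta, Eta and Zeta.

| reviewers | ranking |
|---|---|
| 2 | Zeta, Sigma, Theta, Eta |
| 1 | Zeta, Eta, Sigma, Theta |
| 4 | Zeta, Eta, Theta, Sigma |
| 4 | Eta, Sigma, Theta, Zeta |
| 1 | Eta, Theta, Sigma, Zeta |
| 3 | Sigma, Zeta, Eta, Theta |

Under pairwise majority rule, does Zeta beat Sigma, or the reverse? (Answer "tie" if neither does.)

Sigma

Ballots ranking Zeta above Sigma: 2 + 1 + 4 = 7.
Ballots ranking Sigma above Zeta: 15 − 7 = 8.
Sigma wins the head-to-head 8–7.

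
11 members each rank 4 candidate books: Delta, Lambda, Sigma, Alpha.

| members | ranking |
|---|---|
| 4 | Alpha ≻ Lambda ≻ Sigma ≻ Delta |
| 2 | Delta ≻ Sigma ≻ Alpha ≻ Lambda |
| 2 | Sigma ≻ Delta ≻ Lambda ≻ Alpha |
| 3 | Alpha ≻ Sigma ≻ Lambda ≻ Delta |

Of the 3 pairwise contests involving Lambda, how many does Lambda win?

Lambda against each rival (11 members):
Lambda vs Delta: 7 to 4, Lambda.
Lambda vs Sigma: Lambda preferred on 4 ballots; Sigma wins 7–4.
Lambda–Alpha: Alpha 9–2.
Lambda beats Delta; loses to Sigma, Alpha — 1 pairwise win.

1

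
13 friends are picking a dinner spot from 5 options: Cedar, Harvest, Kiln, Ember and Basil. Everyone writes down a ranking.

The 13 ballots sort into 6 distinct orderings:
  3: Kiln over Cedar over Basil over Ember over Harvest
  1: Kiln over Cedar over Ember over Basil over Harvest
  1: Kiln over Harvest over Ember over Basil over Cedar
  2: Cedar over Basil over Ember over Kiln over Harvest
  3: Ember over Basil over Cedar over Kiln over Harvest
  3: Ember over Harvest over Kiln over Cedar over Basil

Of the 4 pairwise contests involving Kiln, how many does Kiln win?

Kiln against each rival (13 friends):
Kiln vs Cedar: 8 to 5, Kiln.
Kiln vs Harvest: Kiln preferred on 3+1+1+2+3 = 10 ballots; Kiln wins 10–3.
Kiln vs Ember: Ember, 8–5.
Kiln vs Basil: 3+1+1+3 = 8 for Kiln, 5 for Basil — Kiln by 8–5.
Kiln beats Cedar, Harvest, Basil; loses to Ember — 3 pairwise wins.

3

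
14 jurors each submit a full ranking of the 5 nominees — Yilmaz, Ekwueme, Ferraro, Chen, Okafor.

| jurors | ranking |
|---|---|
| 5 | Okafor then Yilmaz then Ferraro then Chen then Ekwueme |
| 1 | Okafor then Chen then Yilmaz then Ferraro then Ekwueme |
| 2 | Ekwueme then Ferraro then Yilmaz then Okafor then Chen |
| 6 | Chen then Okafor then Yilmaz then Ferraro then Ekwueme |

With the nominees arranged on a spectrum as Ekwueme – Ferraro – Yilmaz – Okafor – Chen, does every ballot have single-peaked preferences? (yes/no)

Axis positions: Ekwueme=1, Ferraro=2, Yilmaz=3, Okafor=4, Chen=5.
Type 1 (peak Okafor at position 4): ranking walks positions 4-3-2-5-1, expanding outward from the peak — single-peaked.
Type 2 (peak Okafor at position 4): ranking walks positions 4-5-3-2-1, expanding outward from the peak — single-peaked.
Type 3 (peak Ekwueme at position 1): ranking walks positions 1-2-3-4-5, expanding outward from the peak — single-peaked.
Type 4 (peak Chen at position 5): ranking walks positions 5-4-3-2-1, expanding outward from the peak — single-peaked.
Every ranking is single-peaked on this axis.

yes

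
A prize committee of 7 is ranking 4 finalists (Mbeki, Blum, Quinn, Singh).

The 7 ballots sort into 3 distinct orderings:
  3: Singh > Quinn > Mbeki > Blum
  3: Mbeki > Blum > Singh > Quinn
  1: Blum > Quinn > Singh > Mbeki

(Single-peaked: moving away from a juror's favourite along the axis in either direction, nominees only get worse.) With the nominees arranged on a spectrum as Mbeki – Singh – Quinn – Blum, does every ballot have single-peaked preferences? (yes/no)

Axis positions: Mbeki=1, Singh=2, Quinn=3, Blum=4.
Ballot type 1 (peak Singh at position 2): ranking walks positions 2-3-1-4, expanding outward from the peak — single-peaked.
Ballot type 2: ranking walks positions 1-4-2-3; Blum is ranked above Singh even though Singh lies between Blum and the peak Mbeki on the axis — preferences dip and rise again. Not single-peaked.
Ballot type 3 (peak Blum at position 4): ranking walks positions 4-3-2-1, expanding outward from the peak — single-peaked.
Ballot type 2 violates single-peakedness, so the profile is not single-peaked on this axis.

no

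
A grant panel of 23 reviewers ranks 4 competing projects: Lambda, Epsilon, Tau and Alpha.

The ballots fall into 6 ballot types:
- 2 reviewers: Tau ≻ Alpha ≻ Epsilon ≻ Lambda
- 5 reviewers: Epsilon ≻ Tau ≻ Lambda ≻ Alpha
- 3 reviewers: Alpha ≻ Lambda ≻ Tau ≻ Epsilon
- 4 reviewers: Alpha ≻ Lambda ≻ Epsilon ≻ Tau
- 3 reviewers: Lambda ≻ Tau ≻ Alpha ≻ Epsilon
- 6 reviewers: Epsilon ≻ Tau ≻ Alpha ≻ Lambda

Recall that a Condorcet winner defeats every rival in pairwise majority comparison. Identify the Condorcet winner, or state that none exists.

Check each pair by majority over 23 ballots:
Lambda vs Epsilon: Lambda preferred on 3+4+3 = 10 ballots; Epsilon wins 13–10.
Lambda vs Tau: 3+4+3 = 10 for Lambda, 13 for Tau — Tau by 13–10.
Lambda vs Alpha: 5+3 = 8 for Lambda, 15 for Alpha — Alpha by 15–8.
Epsilon vs Tau: Epsilon is ranked higher on 5+4+6 = 15 ballots, Tau on 8. Epsilon wins 15–8.
Epsilon vs Alpha: 11 to 12, Alpha.
Tau vs Alpha: 16 to 7, Tau.
No project is unbeaten: Lambda loses to Epsilon; Epsilon loses to Alpha; Tau loses to Epsilon; Alpha loses to Tau. In particular Epsilon → Tau → Alpha → Epsilon is a majority cycle — no Condorcet winner exists.

none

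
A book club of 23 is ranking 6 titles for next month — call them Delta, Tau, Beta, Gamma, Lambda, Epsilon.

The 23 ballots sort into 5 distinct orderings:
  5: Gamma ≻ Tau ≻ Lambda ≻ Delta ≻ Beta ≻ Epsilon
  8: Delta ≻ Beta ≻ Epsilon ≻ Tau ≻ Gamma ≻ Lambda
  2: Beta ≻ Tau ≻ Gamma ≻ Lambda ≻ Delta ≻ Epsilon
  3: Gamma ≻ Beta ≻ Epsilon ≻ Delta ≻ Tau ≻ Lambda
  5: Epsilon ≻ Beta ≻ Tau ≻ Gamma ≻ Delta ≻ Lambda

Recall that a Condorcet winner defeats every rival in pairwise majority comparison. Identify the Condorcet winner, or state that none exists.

none

Pairwise majorities:
Delta–Tau: Tau 12–11.
Delta vs Beta: Delta, 13–10.
Delta–Gamma: Gamma 15–8.
Delta–Lambda: Delta 16–7.
Delta–Epsilon: Delta 15–8.
Tau–Beta: Beta 18–5.
Tau vs Gamma: Tau wins 15–8.
Tau–Lambda: Tau 23–0.
Tau vs Epsilon: Epsilon, 16–7.
Beta vs Gamma: Beta, 15–8.
Beta vs Lambda: Beta, 18–5.
Beta–Epsilon: Beta 18–5.
Gamma vs Lambda: Gamma, 23–0.
Gamma vs Epsilon: Epsilon, 13–10.
Lambda vs Epsilon: Epsilon wins 16–7.
Each book drops at least one matchup (Delta loses to Tau; Tau loses to Beta; Beta loses to Delta; Gamma loses to Tau; Lambda loses to Delta; Epsilon loses to Delta); the cycle Delta > Beta > Tau > Delta rules out a Condorcet winner.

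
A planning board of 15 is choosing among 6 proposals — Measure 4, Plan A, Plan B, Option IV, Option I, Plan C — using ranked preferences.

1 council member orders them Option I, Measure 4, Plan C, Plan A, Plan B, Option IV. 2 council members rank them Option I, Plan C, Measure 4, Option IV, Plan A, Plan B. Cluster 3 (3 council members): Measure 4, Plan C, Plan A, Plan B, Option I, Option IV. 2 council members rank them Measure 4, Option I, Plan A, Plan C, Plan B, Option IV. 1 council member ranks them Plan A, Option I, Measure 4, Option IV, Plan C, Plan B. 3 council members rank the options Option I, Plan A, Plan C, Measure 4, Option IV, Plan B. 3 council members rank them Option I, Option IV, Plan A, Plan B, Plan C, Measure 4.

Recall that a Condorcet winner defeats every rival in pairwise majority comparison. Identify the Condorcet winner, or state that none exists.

Option I

Pairwise majorities:
Measure 4 vs Plan A: 8 to 7, Measure 4.
Measure 4 vs Plan B: 12 to 3, Measure 4.
Measure 4 vs Option IV: 1+2+3+2+1+3 = 12 for Measure 4, 3 for Option IV — Measure 4 by 12–3.
Measure 4 vs Option I: 3+2 = 5 for Measure 4, 10 for Option I — Option I by 10–5.
Measure 4 vs Plan C: Measure 4 preferred on 1+3+2+1 = 7 ballots; Plan C wins 8–7.
Plan A vs Plan B: Plan A is ranked higher on 15 ballots, Plan B on 0. Plan A wins 15–0.
Plan A vs Option IV: Plan A preferred on 1+3+2+1+3 = 10 ballots; Plan A wins 10–5.
Plan A vs Option I: Plan A is ranked higher on 3+1 = 4 ballots, Option I on 11. Option I wins 11–4.
Plan A vs Plan C: 9 to 6, Plan A.
Plan B vs Option IV: 6 to 9, Option IV.
Plan B vs Option I: 3 to 12, Option I.
Plan B vs Plan C: 3 to 12, Plan C.
Option IV vs Option I: Option IV preferred on 0 ballots; Option I wins 15–0.
Option IV vs Plan C: 4 to 11, Plan C.
Option I vs Plan C: Option I is ranked higher on 1+2+2+1+3+3 = 12 ballots, Plan C on 3. Option I wins 12–3.
Option I wins every pairwise contest, so Option I is the Condorcet winner.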